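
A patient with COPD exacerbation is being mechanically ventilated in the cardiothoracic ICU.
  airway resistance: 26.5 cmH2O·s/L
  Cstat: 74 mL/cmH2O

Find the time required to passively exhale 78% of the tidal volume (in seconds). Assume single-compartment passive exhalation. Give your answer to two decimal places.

τ = R × C = 26.5 × 74 mL/cmH2O = 26.5 × 0.074 L/cmH2O = 1.961 s.
Exhaled fraction f = 1 − e^(−t/τ) → t = −τ·ln(1 − f) = −1.961·ln(0.22) = 2.969 s.

2.97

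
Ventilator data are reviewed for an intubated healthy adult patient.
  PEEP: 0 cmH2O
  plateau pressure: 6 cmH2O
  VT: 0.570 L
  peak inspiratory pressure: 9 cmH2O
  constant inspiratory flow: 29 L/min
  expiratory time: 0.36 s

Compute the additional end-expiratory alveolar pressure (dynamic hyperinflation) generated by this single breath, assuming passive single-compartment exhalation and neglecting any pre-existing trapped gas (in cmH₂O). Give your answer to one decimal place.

Flow: 29 L/min ÷ 60 = 0.4833 L/s.
R = (PIP − Pplat)/V̇ = (9 − 6) / 0.4833 = 3.0/0.4833 = 6.207 cmH2O·s/L.
C = Vt/(Pplat − PEEP) = 570.0 / (6 − 0) = 570.0/6.0 = 95.0 mL/cmH2O.
τ = R × C = 6.207 × 0.095 L/cmH2O = 0.5897 s.
Fraction remaining = e^(−Te/τ) = e^(−0.36/0.5897) = 0.5431; trapped volume = 570.0 × 0.5431 = 309.57 mL.
Additional alveolar pressure from trapping ≈ V_trapped / C = 309.57 / 95.0 = 3.259 cmH2O.

3.3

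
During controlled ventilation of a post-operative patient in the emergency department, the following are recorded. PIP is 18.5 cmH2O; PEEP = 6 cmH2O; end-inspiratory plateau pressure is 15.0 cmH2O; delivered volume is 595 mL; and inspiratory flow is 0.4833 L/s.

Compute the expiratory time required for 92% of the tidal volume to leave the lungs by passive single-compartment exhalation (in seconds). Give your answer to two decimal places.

R = (PIP − Pplat)/V̇ = (18.5 − 15.0) / 0.4833 = 3.5/0.4833 = 7.242 cmH2O·s/L.
C = Vt/(Pplat − PEEP) = 595.0 / (15.0 − 6) = 595.0/9.0 = 66.111 mL/cmH2O.
τ = R × C = 7.242 × 0.06611 L/cmH2O = 0.4788 s.
t = −τ·ln(1 − 0.92) = −0.4788·ln(0.08) = 1.209 s.

1.21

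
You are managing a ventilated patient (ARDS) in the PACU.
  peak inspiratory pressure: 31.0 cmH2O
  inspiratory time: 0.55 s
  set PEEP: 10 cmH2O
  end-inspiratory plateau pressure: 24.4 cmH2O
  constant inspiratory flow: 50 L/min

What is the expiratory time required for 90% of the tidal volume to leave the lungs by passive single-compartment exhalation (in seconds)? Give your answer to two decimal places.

Flow: 50 L/min ÷ 60 = 0.8333 L/s.
Vt = flow × Ti = 0.8333 L/s × 0.55 s × 1000 mL/L = 458.32 mL.
R = (PIP − Pplat)/V̇ = (31.0 − 24.4) / 0.8333 = 6.6/0.8333 = 7.92 cmH2O·s/L.
C = Vt/(Pplat − PEEP) = 458.32 / (24.4 − 10) = 458.32/14.4 = 31.828 mL/cmH2O.
τ = R × C = 7.92 × 0.03183 L/cmH2O = 0.2521 s.
t = −τ·ln(1 − 0.90) = −0.2521·ln(0.1) = 0.5805 s.

0.58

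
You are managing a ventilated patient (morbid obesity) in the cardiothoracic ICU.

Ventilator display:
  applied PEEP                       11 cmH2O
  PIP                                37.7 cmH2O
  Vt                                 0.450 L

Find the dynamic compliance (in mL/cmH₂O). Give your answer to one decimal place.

Dynamic compliance = Vt / (PIP − PEEP) = 450 / (37.7 − 11) = 450 / 26.7 = 16.854 mL/cmH2O.

16.9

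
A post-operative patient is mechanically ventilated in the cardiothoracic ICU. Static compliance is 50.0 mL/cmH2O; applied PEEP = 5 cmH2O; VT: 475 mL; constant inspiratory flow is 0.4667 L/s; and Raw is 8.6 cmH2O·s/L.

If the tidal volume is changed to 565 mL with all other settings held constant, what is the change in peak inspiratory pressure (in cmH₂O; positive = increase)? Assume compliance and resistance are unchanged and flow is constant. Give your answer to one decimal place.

PIP = Vt/C + R·V̇ + PEEP (constant-flow equation of motion).
Only the elastic term changes: ΔPIP = ΔVt / C = (565 − 475) / 50.0 = 1.8 cmH2O.

1.8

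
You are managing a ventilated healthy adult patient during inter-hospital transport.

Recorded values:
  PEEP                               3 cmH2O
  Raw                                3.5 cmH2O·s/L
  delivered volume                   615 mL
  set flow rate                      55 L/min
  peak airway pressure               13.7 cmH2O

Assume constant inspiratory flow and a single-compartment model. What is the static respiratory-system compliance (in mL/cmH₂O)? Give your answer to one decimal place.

Flow: 55 L/min ÷ 60 = 0.9167 L/s.
Equation of motion (constant flow): PIP = Vt/C + R·V̇ + PEEP.
Vt/C = PIP − R·V̇ − PEEP = 13.7 − 3.5×0.9167 − 3 = 13.7 − 3.208 − 3 = 7.492 cmH2O.
C = Vt / 7.492 = 615 / 7.492 = 82.088 mL/cmH2O.

82.1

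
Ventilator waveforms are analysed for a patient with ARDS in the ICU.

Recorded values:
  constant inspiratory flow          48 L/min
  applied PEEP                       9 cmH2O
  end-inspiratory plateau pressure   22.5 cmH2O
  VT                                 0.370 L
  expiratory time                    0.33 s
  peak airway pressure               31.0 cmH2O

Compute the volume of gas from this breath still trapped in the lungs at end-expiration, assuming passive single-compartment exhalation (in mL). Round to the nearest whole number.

Flow: 48 L/min ÷ 60 = 0.8 L/s.
R = (PIP − Pplat)/V̇ = (31.0 − 22.5) / 0.8 = 8.5/0.8 = 10.625 cmH2O·s/L.
C = Vt/(Pplat − PEEP) = 370.0 / (22.5 − 9) = 370.0/13.5 = 27.407 mL/cmH2O.
τ = R × C = 10.625 × 0.02741 L/cmH2O = 0.2912 s.
Fraction remaining = e^(−Te/τ) = e^(−0.33/0.2912) = 0.322.
Trapped volume = 370.0 × 0.322 = 119.14 mL.

119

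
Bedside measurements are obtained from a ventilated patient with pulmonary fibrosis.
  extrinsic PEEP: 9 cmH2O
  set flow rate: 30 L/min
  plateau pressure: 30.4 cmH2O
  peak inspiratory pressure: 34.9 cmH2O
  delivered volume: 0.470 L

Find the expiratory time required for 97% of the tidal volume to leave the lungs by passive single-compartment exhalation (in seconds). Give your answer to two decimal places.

0.69

Flow: 30 L/min ÷ 60 = 0.5 L/s.
R = (PIP − Pplat)/V̇ = (34.9 − 30.4) / 0.5 = 4.5/0.5 = 9.0 cmH2O·s/L.
C = Vt/(Pplat − PEEP) = 470.0 / (30.4 − 9) = 470.0/21.4 = 21.963 mL/cmH2O.
τ = R × C = 9.0 × 0.02196 L/cmH2O = 0.1976 s.
t = −τ·ln(1 − 0.97) = −0.1976·ln(0.03) = 0.6929 s.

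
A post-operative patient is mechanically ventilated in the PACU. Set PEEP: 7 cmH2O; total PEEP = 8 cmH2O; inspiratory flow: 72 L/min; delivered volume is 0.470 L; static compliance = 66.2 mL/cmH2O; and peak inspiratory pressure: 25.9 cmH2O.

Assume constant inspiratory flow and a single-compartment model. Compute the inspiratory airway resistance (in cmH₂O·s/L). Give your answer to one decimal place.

Flow: 72 L/min ÷ 60 = 1.2 L/s.
Total PEEP = 8 cmH2O (set 7 + intrinsic 1); this is the baseline alveolar pressure.
Equation of motion (constant flow): PIP = Vt/C + R·V̇ + PEEP.
R·V̇ = PIP − Vt/C − PEEP = 25.9 − 470/66.2 − 8 = 25.9 − 7.1 − 8 = 10.8 cmH2O.
R = 10.8 / 1.2 = 9.0 cmH2O·s/L.

9.0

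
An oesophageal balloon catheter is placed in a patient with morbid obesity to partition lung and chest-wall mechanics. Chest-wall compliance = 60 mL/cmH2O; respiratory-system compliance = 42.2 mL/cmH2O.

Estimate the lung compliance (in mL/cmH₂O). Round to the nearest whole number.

1/CL = 1/Crs − 1/Ccw.
1/CL = 1/42.2 − 1/60 = 0.00703.
CL = 142.25 mL/cmH2O.

142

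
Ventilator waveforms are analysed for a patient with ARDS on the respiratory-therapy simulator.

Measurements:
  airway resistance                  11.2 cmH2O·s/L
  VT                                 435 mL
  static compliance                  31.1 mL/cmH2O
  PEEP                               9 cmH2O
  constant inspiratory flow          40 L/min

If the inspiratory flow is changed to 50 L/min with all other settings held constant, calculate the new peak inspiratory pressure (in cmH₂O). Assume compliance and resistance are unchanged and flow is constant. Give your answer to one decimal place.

Flow: 40 L/min ÷ 60 = 0.6667 L/s.
New flow: 50 L/min ÷ 60 = 0.8333 L/s.
PIP = Vt/C + R·V̇ + PEEP (constant-flow equation of motion).
Only the resistive term changes: ΔPIP = R × ΔV̇ = 11.2 × (0.8333 − 0.6667) = 11.2 × 0.1666 = 1.866 cmH2O.
Original PIP = 435/31.1 + 11.2×0.6667 + 9 = 30.454 cmH2O; new PIP = 30.454 + (1.866) = 32.32 cmH2O.

32.3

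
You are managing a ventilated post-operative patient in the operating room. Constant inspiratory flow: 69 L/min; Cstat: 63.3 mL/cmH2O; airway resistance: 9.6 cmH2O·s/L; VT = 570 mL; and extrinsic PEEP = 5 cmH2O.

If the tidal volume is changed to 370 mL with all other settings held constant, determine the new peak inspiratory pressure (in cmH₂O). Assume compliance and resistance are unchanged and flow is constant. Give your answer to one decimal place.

Flow: 69 L/min ÷ 60 = 1.15 L/s.
PIP = Vt/C + R·V̇ + PEEP (constant-flow equation of motion).
Only the elastic term changes: ΔPIP = ΔVt / C = (370 − 570) / 63.3 = -3.16 cmH2O.
Original PIP = 570/63.3 + 9.6×1.15 + 5 = 25.045 cmH2O; new PIP = 25.045 + (-3.16) = 21.885 cmH2O.

21.9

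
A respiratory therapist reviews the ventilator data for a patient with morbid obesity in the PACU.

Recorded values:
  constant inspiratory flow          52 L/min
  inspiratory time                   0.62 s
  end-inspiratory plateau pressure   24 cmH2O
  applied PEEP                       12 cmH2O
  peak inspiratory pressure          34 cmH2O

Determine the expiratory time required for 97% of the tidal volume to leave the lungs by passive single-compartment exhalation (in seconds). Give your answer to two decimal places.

Flow: 52 L/min ÷ 60 = 0.8667 L/s.
Vt = flow × Ti = 0.8667 L/s × 0.62 s × 1000 mL/L = 537.35 mL.
R = (PIP − Pplat)/V̇ = (34 − 24) / 0.8667 = 10.0/0.8667 = 11.538 cmH2O·s/L.
C = Vt/(Pplat − PEEP) = 537.35 / (24 − 12) = 537.35/12.0 = 44.779 mL/cmH2O.
τ = R × C = 11.538 × 0.04478 L/cmH2O = 0.5167 s.
t = −τ·ln(1 − 0.97) = −0.5167·ln(0.03) = 1.812 s.

1.81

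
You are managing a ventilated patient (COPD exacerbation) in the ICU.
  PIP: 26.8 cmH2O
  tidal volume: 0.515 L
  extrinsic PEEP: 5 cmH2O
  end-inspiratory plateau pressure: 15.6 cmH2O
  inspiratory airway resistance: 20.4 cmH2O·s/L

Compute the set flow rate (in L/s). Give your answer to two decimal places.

0.55

flow = (PIP − Pplat) / Raw = 11.2 / 20.4 = 0.549 L/s.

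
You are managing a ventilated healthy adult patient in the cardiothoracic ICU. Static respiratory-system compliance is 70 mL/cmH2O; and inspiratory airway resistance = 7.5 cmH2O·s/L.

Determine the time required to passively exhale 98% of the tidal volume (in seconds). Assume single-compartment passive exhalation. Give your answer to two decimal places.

2.05

τ = R × C = 7.5 × 70 mL/cmH2O = 7.5 × 0.070 L/cmH2O = 0.525 s.
Exhaled fraction f = 1 − e^(−t/τ) → t = −τ·ln(1 − f) = −0.525·ln(0.02) = 2.054 s.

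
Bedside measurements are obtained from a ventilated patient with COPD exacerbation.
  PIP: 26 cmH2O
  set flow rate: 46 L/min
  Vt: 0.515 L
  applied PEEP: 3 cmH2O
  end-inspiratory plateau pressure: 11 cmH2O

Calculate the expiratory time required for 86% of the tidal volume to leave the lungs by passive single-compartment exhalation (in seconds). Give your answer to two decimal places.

2.48

Flow: 46 L/min ÷ 60 = 0.7667 L/s.
R = (PIP − Pplat)/V̇ = (26 − 11) / 0.7667 = 15.0/0.7667 = 19.564 cmH2O·s/L.
C = Vt/(Pplat − PEEP) = 515.0 / (11 − 3) = 515.0/8.0 = 64.375 mL/cmH2O.
τ = R × C = 19.564 × 0.06438 L/cmH2O = 1.26 s.
t = −τ·ln(1 − 0.86) = −1.26·ln(0.14) = 2.477 s.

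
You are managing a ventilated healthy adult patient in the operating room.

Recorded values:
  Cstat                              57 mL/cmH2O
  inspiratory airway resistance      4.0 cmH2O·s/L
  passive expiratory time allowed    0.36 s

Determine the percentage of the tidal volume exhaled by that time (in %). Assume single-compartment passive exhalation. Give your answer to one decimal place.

79.4

τ = R × C = 4.0 × 57 mL/cmH2O = 4.0 × 0.057 L/cmH2O = 0.228 s.
Passive exhalation: V(t)/V₀ = e^(−t/τ) = e^(−0.36/0.228) = 0.2062.
Fraction exhaled = 1 − 0.2062 = 0.7938 → 79.38%.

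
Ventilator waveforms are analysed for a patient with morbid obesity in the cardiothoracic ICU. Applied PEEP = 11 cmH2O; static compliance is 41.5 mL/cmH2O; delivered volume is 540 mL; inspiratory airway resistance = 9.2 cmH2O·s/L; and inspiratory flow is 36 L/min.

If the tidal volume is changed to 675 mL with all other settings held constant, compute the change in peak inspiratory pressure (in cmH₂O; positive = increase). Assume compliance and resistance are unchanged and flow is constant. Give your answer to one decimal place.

PIP = Vt/C + R·V̇ + PEEP (constant-flow equation of motion).
Only the elastic term changes: ΔPIP = ΔVt / C = (675 − 540) / 41.5 = 3.253 cmH2O.

3.3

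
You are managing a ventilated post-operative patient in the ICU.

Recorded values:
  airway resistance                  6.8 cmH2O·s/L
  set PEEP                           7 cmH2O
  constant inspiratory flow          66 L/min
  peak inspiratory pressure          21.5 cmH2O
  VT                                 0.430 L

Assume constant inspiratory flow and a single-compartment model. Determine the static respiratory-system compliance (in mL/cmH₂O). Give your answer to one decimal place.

61.3

Flow: 66 L/min ÷ 60 = 1.1 L/s.
Equation of motion (constant flow): PIP = Vt/C + R·V̇ + PEEP.
Vt/C = PIP − R·V̇ − PEEP = 21.5 − 6.8×1.1 − 7 = 21.5 − 7.48 − 7 = 7.02 cmH2O.
C = Vt / 7.02 = 430 / 7.02 = 61.254 mL/cmH2O.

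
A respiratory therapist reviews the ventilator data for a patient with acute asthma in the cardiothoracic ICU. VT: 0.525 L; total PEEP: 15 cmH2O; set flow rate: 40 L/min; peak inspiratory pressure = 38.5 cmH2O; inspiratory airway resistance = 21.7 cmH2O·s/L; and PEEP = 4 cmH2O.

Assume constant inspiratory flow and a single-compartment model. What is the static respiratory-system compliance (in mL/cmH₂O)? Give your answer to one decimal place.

58.1

Flow: 40 L/min ÷ 60 = 0.6667 L/s.
Total PEEP = 15 cmH2O (set 4 + intrinsic 11); this is the baseline alveolar pressure.
Equation of motion (constant flow): PIP = Vt/C + R·V̇ + PEEP.
Vt/C = PIP − R·V̇ − PEEP = 38.5 − 21.7×0.6667 − 15 = 38.5 − 14.467 − 15 = 9.033 cmH2O.
C = Vt / 9.033 = 525 / 9.033 = 58.12 mL/cmH2O.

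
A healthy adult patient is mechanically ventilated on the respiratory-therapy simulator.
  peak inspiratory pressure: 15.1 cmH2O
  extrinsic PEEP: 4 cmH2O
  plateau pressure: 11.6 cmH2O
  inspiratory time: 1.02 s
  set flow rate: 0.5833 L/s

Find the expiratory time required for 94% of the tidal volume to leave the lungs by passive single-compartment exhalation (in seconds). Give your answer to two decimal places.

1.32

Vt = flow × Ti = 0.5833 L/s × 1.02 s × 1000 mL/L = 594.97 mL.
R = (PIP − Pplat)/V̇ = (15.1 − 11.6) / 0.5833 = 3.5/0.5833 = 6.0 cmH2O·s/L.
C = Vt/(Pplat − PEEP) = 594.97 / (11.6 − 4) = 594.97/7.6 = 78.286 mL/cmH2O.
τ = R × C = 6.0 × 0.07829 L/cmH2O = 0.4697 s.
t = −τ·ln(1 − 0.94) = −0.4697·ln(0.06) = 1.321 s.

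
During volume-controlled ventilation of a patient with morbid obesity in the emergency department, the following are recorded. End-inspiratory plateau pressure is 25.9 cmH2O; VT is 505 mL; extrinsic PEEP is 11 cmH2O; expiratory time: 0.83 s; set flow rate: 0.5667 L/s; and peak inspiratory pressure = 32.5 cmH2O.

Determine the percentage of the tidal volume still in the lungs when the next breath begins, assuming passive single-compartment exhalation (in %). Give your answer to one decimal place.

12.2

R = (PIP − Pplat)/V̇ = (32.5 − 25.9) / 0.5667 = 6.6/0.5667 = 11.646 cmH2O·s/L.
C = Vt/(Pplat − PEEP) = 505.0 / (25.9 − 11) = 505.0/14.9 = 33.893 mL/cmH2O.
τ = R × C = 11.646 × 0.03389 L/cmH2O = 0.3947 s.
Fraction remaining at end-expiration = e^(−Te/τ) = e^(−0.83/0.3947) = 0.1221 → 12.21%.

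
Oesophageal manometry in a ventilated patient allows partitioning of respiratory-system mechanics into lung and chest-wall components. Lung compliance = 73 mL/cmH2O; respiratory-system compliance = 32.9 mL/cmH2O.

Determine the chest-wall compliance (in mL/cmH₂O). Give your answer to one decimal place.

59.9

1/Ccw = 1/Crs − 1/CL.
1/Ccw = 1/32.9 − 1/73 = 0.0167.
Ccw = 59.88 mL/cmH2O.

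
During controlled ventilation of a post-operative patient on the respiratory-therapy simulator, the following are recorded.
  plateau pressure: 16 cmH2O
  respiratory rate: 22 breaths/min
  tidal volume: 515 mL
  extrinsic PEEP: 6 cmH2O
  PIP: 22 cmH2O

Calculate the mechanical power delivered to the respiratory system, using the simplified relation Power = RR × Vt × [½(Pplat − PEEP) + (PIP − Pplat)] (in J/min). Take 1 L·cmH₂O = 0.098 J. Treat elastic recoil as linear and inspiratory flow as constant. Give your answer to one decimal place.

Per-breath work = Vt × [½(Pplat−PEEP) + (PIP−Pplat)] = 0.515 × [0.5×10.0 + 6.0] = 0.515 × 11.0 = 5.665 L·cmH2O.
Power = 22 × 5.665 = 124.63 L·cmH2O/min.
× 0.098 J/(L·cmH2O) → 12.214 J/min.

12.2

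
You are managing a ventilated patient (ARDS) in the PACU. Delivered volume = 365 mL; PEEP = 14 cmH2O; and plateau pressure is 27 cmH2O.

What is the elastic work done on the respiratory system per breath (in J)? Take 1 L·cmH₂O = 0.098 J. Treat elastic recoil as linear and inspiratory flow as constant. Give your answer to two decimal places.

0.23

Elastic work ≈ ½ × (Pplat − PEEP) × Vt = 0.5 × (27 − 14) × 0.365 L = 0.5 × 13.0 × 0.365 = 2.373 L·cmH2O.
× 0.098 J/(L·cmH2O) → 0.2326 J.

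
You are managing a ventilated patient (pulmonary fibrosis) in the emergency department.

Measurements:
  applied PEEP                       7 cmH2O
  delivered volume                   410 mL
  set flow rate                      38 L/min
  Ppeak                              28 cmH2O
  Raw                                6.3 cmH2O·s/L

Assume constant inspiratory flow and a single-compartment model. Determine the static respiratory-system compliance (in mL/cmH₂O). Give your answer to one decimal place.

Flow: 38 L/min ÷ 60 = 0.6333 L/s.
Equation of motion (constant flow): PIP = Vt/C + R·V̇ + PEEP.
Vt/C = PIP − R·V̇ − PEEP = 28 − 6.3×0.6333 − 7 = 28 − 3.99 − 7 = 17.01 cmH2O.
C = Vt / 17.01 = 410 / 17.01 = 24.103 mL/cmH2O.

24.1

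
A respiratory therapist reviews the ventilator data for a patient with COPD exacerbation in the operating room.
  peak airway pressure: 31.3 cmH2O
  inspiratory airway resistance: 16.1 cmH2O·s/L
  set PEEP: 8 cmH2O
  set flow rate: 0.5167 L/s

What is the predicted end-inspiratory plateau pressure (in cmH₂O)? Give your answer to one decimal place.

23.0

Pplat = PIP − Raw × flow = 31.3 − 16.1 × 0.5167 = 31.3 − 8.319 = 22.981 cmH2O.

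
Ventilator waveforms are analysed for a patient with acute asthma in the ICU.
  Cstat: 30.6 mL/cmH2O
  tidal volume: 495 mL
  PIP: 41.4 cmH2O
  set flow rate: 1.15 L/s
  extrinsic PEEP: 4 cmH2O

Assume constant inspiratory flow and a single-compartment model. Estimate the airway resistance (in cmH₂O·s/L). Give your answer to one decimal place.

Equation of motion (constant flow): PIP = Vt/C + R·V̇ + PEEP.
R·V̇ = PIP − Vt/C − PEEP = 41.4 − 495/30.6 − 4 = 41.4 − 16.176 − 4 = 21.224 cmH2O.
R = 21.224 / 1.15 = 18.456 cmH2O·s/L.

18.5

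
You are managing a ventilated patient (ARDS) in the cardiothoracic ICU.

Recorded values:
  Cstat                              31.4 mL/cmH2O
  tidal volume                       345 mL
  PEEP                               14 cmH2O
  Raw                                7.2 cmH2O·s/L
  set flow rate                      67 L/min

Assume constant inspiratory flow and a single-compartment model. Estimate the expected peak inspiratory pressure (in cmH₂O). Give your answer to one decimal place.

33.0

Flow: 67 L/min ÷ 60 = 1.1167 L/s.
Equation of motion (constant flow): PIP = Vt/C + R·V̇ + PEEP.
PIP = 345/31.4 + 7.2×1.1167 + 14 = 10.987 + 8.04 + 14 = 33.027 cmH2O.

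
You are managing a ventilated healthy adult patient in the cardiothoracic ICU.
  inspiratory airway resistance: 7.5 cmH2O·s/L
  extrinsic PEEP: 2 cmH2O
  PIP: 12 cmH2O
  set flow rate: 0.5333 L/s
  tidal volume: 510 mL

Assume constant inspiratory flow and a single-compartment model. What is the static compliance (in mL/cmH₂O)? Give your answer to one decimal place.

Equation of motion (constant flow): PIP = Vt/C + R·V̇ + PEEP.
Vt/C = PIP − R·V̇ − PEEP = 12 − 7.5×0.5333 − 2 = 12 − 4.0 − 2 = 6.0 cmH2O.
C = Vt / 6.0 = 510 / 6.0 = 85.0 mL/cmH2O.

85.0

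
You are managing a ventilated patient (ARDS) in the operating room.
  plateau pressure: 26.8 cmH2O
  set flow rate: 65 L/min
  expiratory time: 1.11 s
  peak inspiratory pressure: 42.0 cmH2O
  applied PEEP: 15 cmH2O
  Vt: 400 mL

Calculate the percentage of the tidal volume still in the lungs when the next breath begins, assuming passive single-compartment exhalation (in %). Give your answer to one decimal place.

9.7

Flow: 65 L/min ÷ 60 = 1.0833 L/s.
R = (PIP − Pplat)/V̇ = (42.0 − 26.8) / 1.0833 = 15.2/1.0833 = 14.031 cmH2O·s/L.
C = Vt/(Pplat − PEEP) = 400.0 / (26.8 − 15) = 400.0/11.8 = 33.898 mL/cmH2O.
τ = R × C = 14.031 × 0.0339 L/cmH2O = 0.4757 s.
Fraction remaining at end-expiration = e^(−Te/τ) = e^(−1.11/0.4757) = 0.09697 → 9.697%.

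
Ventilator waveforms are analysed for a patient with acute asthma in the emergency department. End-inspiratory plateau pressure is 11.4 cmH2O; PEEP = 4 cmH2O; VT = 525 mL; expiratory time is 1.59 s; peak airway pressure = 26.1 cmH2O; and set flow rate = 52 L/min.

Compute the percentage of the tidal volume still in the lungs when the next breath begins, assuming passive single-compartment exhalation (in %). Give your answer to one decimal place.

26.7

Flow: 52 L/min ÷ 60 = 0.8667 L/s.
R = (PIP − Pplat)/V̇ = (26.1 − 11.4) / 0.8667 = 14.7/0.8667 = 16.961 cmH2O·s/L.
C = Vt/(Pplat − PEEP) = 525.0 / (11.4 − 4) = 525.0/7.4 = 70.946 mL/cmH2O.
τ = R × C = 16.961 × 0.07095 L/cmH2O = 1.203 s.
Fraction remaining at end-expiration = e^(−Te/τ) = e^(−1.59/1.203) = 0.2667 → 26.67%.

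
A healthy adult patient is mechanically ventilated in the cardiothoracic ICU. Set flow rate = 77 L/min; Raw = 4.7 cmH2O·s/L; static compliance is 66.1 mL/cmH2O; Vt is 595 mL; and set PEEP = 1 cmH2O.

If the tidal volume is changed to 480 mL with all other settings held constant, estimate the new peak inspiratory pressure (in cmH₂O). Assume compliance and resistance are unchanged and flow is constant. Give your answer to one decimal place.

14.3

Flow: 77 L/min ÷ 60 = 1.2833 L/s.
PIP = Vt/C + R·V̇ + PEEP (constant-flow equation of motion).
Only the elastic term changes: ΔPIP = ΔVt / C = (480 − 595) / 66.1 = -1.74 cmH2O.
Original PIP = 595/66.1 + 4.7×1.2833 + 1 = 16.033 cmH2O; new PIP = 16.033 + (-1.74) = 14.293 cmH2O.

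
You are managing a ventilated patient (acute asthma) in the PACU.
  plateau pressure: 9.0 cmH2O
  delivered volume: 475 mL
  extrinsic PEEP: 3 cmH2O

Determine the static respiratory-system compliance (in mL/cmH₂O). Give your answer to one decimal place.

Cstat = Vt / (Pplat − PEEP) = 475 / (9.0 − 3) = 475 / 6.0 = 79.167 mL/cmH2O.

79.2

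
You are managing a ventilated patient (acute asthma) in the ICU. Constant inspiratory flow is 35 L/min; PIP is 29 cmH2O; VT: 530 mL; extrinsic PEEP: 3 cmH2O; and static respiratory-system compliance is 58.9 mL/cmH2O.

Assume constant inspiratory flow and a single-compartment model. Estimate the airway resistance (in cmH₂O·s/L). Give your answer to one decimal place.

29.1

Flow: 35 L/min ÷ 60 = 0.5833 L/s.
Equation of motion (constant flow): PIP = Vt/C + R·V̇ + PEEP.
R·V̇ = PIP − Vt/C − PEEP = 29 − 530/58.9 − 3 = 29 − 8.998 − 3 = 17.002 cmH2O.
R = 17.002 / 0.5833 = 29.148 cmH2O·s/L.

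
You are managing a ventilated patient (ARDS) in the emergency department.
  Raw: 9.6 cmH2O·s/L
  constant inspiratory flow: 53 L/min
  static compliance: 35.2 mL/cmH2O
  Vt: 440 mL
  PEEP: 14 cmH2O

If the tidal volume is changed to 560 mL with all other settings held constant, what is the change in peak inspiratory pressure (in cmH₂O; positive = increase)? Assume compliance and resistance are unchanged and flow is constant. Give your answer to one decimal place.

3.4

PIP = Vt/C + R·V̇ + PEEP (constant-flow equation of motion).
Only the elastic term changes: ΔPIP = ΔVt / C = (560 − 440) / 35.2 = 3.409 cmH2O.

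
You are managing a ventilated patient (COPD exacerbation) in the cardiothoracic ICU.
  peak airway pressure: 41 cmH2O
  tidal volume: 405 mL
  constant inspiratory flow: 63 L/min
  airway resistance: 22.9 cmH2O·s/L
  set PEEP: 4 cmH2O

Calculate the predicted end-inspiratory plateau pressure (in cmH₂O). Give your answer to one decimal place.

17.0

Flow: 63 L/min ÷ 60 = 1.05 L/s.
Pplat = PIP − Raw × flow = 41 − 22.9 × 1.05 = 41 − 24.045 = 16.955 cmH2O.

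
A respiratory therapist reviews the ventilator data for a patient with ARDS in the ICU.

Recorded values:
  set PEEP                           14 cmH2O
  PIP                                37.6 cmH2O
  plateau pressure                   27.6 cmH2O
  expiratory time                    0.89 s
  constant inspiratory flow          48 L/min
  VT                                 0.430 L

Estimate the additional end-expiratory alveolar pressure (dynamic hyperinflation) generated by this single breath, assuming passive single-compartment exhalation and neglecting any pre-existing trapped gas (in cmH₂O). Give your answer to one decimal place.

1.4

Flow: 48 L/min ÷ 60 = 0.8 L/s.
R = (PIP − Pplat)/V̇ = (37.6 − 27.6) / 0.8 = 10.0/0.8 = 12.5 cmH2O·s/L.
C = Vt/(Pplat − PEEP) = 430.0 / (27.6 − 14) = 430.0/13.6 = 31.618 mL/cmH2O.
τ = R × C = 12.5 × 0.03162 L/cmH2O = 0.3953 s.
Fraction remaining = e^(−Te/τ) = e^(−0.89/0.3953) = 0.1052; trapped volume = 430.0 × 0.1052 = 45.236 mL.
Additional alveolar pressure from trapping ≈ V_trapped / C = 45.236 / 31.618 = 1.431 cmH2O.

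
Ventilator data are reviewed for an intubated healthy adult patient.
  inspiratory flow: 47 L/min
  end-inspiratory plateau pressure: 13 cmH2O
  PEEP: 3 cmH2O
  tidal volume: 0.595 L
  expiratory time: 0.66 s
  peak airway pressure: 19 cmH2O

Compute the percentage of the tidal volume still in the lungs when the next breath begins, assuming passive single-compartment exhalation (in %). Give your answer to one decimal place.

23.5

Flow: 47 L/min ÷ 60 = 0.7833 L/s.
R = (PIP − Pplat)/V̇ = (19 − 13) / 0.7833 = 6.0/0.7833 = 7.66 cmH2O·s/L.
C = Vt/(Pplat − PEEP) = 595.0 / (13 − 3) = 595.0/10.0 = 59.5 mL/cmH2O.
τ = R × C = 7.66 × 0.0595 L/cmH2O = 0.4558 s.
Fraction remaining at end-expiration = e^(−Te/τ) = e^(−0.66/0.4558) = 0.235 → 23.5%.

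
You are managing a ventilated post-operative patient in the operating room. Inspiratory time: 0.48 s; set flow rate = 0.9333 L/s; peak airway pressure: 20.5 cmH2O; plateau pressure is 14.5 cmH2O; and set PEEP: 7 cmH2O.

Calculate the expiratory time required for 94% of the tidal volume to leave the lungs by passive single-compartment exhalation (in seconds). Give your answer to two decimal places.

Vt = flow × Ti = 0.9333 L/s × 0.48 s × 1000 mL/L = 447.98 mL.
R = (PIP − Pplat)/V̇ = (20.5 − 14.5) / 0.9333 = 6.0/0.9333 = 6.429 cmH2O·s/L.
C = Vt/(Pplat − PEEP) = 447.98 / (14.5 − 7) = 447.98/7.5 = 59.731 mL/cmH2O.
τ = R × C = 6.429 × 0.05973 L/cmH2O = 0.384 s.
t = −τ·ln(1 − 0.94) = −0.384·ln(0.06) = 1.08 s.

1.08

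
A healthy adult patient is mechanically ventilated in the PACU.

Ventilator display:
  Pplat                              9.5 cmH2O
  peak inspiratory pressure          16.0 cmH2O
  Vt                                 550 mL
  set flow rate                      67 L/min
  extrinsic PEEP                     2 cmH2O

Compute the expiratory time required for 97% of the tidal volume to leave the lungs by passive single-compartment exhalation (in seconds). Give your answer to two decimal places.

Flow: 67 L/min ÷ 60 = 1.1167 L/s.
R = (PIP − Pplat)/V̇ = (16.0 − 9.5) / 1.1167 = 6.5/1.1167 = 5.821 cmH2O·s/L.
C = Vt/(Pplat − PEEP) = 550.0 / (9.5 − 2) = 550.0/7.5 = 73.333 mL/cmH2O.
τ = R × C = 5.821 × 0.07333 L/cmH2O = 0.4269 s.
t = −τ·ln(1 − 0.97) = −0.4269·ln(0.03) = 1.497 s.

1.50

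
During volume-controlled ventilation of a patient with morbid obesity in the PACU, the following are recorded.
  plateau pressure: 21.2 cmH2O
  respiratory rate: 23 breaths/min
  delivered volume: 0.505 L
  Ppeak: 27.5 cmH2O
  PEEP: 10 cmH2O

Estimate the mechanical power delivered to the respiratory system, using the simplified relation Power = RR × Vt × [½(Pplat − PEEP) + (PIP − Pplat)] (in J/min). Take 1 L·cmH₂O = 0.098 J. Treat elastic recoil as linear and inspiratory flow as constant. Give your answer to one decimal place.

Per-breath work = Vt × [½(Pplat−PEEP) + (PIP−Pplat)] = 0.505 × [0.5×11.2 + 6.3] = 0.505 × 11.9 = 6.01 L·cmH2O.
Power = 23 × 6.01 = 138.23 L·cmH2O/min.
× 0.098 J/(L·cmH2O) → 13.547 J/min.

13.5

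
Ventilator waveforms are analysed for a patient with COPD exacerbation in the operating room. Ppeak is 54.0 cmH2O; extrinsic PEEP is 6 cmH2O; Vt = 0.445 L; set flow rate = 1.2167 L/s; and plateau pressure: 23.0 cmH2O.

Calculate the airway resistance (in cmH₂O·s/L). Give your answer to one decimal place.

Raw = (PIP − Pplat) / flow = (54.0 − 23.0) / 1.2167 = 31.0 / 1.2167 = 25.479 cmH2O·s/L.

25.5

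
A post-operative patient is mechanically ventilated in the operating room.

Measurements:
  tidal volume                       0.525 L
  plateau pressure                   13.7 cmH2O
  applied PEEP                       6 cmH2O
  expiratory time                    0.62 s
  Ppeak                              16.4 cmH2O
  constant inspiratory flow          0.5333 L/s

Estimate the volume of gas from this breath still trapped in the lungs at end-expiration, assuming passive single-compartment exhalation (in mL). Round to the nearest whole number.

87

R = (PIP − Pplat)/V̇ = (16.4 − 13.7) / 0.5333 = 2.7/0.5333 = 5.063 cmH2O·s/L.
C = Vt/(Pplat − PEEP) = 525.0 / (13.7 − 6) = 525.0/7.7 = 68.182 mL/cmH2O.
τ = R × C = 5.063 × 0.06818 L/cmH2O = 0.3452 s.
Fraction remaining = e^(−Te/τ) = e^(−0.62/0.3452) = 0.166.
Trapped volume = 525.0 × 0.166 = 87.15 mL.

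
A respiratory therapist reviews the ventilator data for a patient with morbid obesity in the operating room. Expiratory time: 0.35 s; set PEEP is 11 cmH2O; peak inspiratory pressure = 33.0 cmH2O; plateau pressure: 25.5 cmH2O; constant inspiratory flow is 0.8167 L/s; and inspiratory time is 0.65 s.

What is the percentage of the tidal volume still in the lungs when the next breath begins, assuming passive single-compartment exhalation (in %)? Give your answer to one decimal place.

35.3

Vt = flow × Ti = 0.8167 L/s × 0.65 s × 1000 mL/L = 530.86 mL.
R = (PIP − Pplat)/V̇ = (33.0 − 25.5) / 0.8167 = 7.5/0.8167 = 9.183 cmH2O·s/L.
C = Vt/(Pplat − PEEP) = 530.86 / (25.5 − 11) = 530.86/14.5 = 36.611 mL/cmH2O.
τ = R × C = 9.183 × 0.03661 L/cmH2O = 0.3362 s.
Fraction remaining at end-expiration = e^(−Te/τ) = e^(−0.35/0.3362) = 0.3531 → 35.31%.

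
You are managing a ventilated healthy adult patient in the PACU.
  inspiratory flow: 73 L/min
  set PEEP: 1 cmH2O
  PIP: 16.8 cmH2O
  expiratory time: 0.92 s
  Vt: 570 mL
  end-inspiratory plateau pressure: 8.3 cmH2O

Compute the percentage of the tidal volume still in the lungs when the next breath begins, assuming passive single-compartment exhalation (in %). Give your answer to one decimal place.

Flow: 73 L/min ÷ 60 = 1.2167 L/s.
R = (PIP − Pplat)/V̇ = (16.8 − 8.3) / 1.2167 = 8.5/1.2167 = 6.986 cmH2O·s/L.
C = Vt/(Pplat − PEEP) = 570.0 / (8.3 − 1) = 570.0/7.3 = 78.082 mL/cmH2O.
τ = R × C = 6.986 × 0.07808 L/cmH2O = 0.5455 s.
Fraction remaining at end-expiration = e^(−Te/τ) = e^(−0.92/0.5455) = 0.1852 → 18.52%.

18.5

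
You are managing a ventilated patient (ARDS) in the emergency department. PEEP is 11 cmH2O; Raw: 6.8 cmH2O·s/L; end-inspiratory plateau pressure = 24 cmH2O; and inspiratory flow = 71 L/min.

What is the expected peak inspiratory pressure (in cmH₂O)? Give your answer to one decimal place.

32.0

Flow: 71 L/min ÷ 60 = 1.1833 L/s.
PIP = Pplat + Raw × flow = 24 + 6.8 × 1.1833 = 24 + 8.046 = 32.046 cmH2O.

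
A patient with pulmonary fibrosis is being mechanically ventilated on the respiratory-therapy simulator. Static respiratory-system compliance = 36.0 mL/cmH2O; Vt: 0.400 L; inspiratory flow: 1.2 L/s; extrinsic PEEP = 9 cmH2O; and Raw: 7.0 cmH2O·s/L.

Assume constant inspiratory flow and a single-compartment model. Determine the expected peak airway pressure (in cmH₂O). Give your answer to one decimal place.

28.5

Equation of motion (constant flow): PIP = Vt/C + R·V̇ + PEEP.
PIP = 400/36.0 + 7.0×1.2 + 9 = 11.111 + 8.4 + 9 = 28.511 cmH2O.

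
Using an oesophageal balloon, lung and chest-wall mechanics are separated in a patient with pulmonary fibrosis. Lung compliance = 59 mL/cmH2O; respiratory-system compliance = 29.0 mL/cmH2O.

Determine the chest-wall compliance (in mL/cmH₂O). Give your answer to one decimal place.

57.0

1/Ccw = 1/Crs − 1/CL.
1/Ccw = 1/29.0 − 1/59 = 0.01753.
Ccw = 57.045 mL/cmH2O.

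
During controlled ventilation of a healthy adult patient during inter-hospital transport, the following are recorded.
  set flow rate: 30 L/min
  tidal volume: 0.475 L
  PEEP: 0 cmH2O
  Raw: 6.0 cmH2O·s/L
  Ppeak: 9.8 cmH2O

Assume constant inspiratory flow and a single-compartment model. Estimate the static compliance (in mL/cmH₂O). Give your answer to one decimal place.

Flow: 30 L/min ÷ 60 = 0.5 L/s.
Equation of motion (constant flow): PIP = Vt/C + R·V̇ + PEEP.
Vt/C = PIP − R·V̇ − PEEP = 9.8 − 6.0×0.5 − 0 = 9.8 − 3.0 − 0 = 6.8 cmH2O.
C = Vt / 6.8 = 475 / 6.8 = 69.853 mL/cmH2O.

69.9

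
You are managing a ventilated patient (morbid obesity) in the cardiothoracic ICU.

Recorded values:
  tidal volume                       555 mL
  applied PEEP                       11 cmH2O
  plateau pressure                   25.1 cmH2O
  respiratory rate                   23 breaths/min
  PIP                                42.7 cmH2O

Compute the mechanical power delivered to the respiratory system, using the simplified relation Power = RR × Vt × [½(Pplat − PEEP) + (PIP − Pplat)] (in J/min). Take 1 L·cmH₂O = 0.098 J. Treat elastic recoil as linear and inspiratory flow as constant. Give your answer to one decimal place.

Per-breath work = Vt × [½(Pplat−PEEP) + (PIP−Pplat)] = 0.555 × [0.5×14.1 + 17.6] = 0.555 × 24.65 = 13.681 L·cmH2O.
Power = 23 × 13.681 = 314.66 L·cmH2O/min.
× 0.098 J/(L·cmH2O) → 30.837 J/min.

30.8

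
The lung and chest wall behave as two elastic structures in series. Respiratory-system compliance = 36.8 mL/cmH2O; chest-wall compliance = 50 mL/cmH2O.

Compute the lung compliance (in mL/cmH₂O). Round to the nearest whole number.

139

1/CL = 1/Crs − 1/Ccw.
1/CL = 1/36.8 − 1/50 = 0.007174.
CL = 139.39 mL/cmH2O.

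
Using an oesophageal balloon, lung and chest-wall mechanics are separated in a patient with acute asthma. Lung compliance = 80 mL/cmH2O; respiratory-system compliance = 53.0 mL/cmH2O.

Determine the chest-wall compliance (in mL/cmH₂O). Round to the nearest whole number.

157

1/Ccw = 1/Crs − 1/CL.
1/Ccw = 1/53.0 − 1/80 = 0.006368.
Ccw = 157.04 mL/cmH2O.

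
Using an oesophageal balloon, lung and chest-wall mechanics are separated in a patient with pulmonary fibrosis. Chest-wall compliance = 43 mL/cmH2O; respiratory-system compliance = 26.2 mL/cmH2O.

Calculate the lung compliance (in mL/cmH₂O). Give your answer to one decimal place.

67.1

1/CL = 1/Crs − 1/Ccw.
1/CL = 1/26.2 − 1/43 = 0.01491.
CL = 67.069 mL/cmH2O.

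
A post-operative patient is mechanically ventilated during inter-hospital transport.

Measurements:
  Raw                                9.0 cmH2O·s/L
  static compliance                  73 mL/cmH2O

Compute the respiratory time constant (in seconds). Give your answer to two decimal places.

0.66

τ = R × C = 9.0 × 73 mL/cmH2O = 9.0 × 0.073 L/cmH2O = 0.657 s.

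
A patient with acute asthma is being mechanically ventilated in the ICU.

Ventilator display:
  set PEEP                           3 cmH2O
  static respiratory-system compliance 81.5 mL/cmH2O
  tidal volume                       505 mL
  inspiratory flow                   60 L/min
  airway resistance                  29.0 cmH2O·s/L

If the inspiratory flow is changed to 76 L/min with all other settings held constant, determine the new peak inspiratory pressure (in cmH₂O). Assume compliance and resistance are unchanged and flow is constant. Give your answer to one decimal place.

Flow: 60 L/min ÷ 60 = 1 L/s.
New flow: 76 L/min ÷ 60 = 1.2667 L/s.
PIP = Vt/C + R·V̇ + PEEP (constant-flow equation of motion).
Only the resistive term changes: ΔPIP = R × ΔV̇ = 29.0 × (1.2667 − 1) = 29.0 × 0.2667 = 7.734 cmH2O.
Original PIP = 505/81.5 + 29.0×1 + 3 = 38.196 cmH2O; new PIP = 38.196 + (7.734) = 45.93 cmH2O.

45.9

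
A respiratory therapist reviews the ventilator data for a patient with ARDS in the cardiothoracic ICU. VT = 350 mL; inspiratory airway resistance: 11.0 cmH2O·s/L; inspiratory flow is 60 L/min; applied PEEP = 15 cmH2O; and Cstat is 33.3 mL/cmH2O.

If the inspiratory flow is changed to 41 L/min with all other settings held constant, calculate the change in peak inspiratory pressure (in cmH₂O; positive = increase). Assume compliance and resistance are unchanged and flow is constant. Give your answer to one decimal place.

-3.5

Flow: 60 L/min ÷ 60 = 1 L/s.
New flow: 41 L/min ÷ 60 = 0.6833 L/s.
PIP = Vt/C + R·V̇ + PEEP (constant-flow equation of motion).
Only the resistive term changes: ΔPIP = R × ΔV̇ = 11.0 × (0.6833 − 1) = 11.0 × -0.3167 = -3.484 cmH2O.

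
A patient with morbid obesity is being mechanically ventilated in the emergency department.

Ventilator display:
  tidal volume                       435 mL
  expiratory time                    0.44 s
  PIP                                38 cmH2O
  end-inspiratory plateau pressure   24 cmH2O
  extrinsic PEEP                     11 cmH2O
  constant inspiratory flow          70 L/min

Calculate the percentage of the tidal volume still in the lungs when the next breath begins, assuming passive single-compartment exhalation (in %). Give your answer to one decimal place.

33.4

Flow: 70 L/min ÷ 60 = 1.1667 L/s.
R = (PIP − Pplat)/V̇ = (38 − 24) / 1.1667 = 14.0/1.1667 = 12.0 cmH2O·s/L.
C = Vt/(Pplat − PEEP) = 435.0 / (24 − 11) = 435.0/13.0 = 33.462 mL/cmH2O.
τ = R × C = 12.0 × 0.03346 L/cmH2O = 0.4015 s.
Fraction remaining at end-expiration = e^(−Te/τ) = e^(−0.44/0.4015) = 0.3342 → 33.42%.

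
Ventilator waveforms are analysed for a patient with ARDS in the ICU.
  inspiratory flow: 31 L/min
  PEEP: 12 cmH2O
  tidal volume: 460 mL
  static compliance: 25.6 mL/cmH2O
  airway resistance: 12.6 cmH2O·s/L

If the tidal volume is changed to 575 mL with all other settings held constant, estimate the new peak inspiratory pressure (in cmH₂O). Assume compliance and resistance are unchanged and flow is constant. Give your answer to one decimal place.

Flow: 31 L/min ÷ 60 = 0.5167 L/s.
PIP = Vt/C + R·V̇ + PEEP (constant-flow equation of motion).
Only the elastic term changes: ΔPIP = ΔVt / C = (575 − 460) / 25.6 = 4.492 cmH2O.
Original PIP = 460/25.6 + 12.6×0.5167 + 12 = 36.479 cmH2O; new PIP = 36.479 + (4.492) = 40.971 cmH2O.

41.0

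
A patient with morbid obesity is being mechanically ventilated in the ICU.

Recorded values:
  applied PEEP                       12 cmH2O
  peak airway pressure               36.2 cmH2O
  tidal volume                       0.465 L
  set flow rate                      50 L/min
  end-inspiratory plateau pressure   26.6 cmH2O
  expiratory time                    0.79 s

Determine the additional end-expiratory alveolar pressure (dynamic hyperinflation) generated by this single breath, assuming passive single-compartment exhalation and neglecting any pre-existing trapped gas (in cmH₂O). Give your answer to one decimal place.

Flow: 50 L/min ÷ 60 = 0.8333 L/s.
R = (PIP − Pplat)/V̇ = (36.2 − 26.6) / 0.8333 = 9.6/0.8333 = 11.52 cmH2O·s/L.
C = Vt/(Pplat − PEEP) = 465.0 / (26.6 − 12) = 465.0/14.6 = 31.849 mL/cmH2O.
τ = R × C = 11.52 × 0.03185 L/cmH2O = 0.3669 s.
Fraction remaining = e^(−Te/τ) = e^(−0.79/0.3669) = 0.1161; trapped volume = 465.0 × 0.1161 = 53.987 mL.
Additional alveolar pressure from trapping ≈ V_trapped / C = 53.987 / 31.849 = 1.695 cmH2O.

1.7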